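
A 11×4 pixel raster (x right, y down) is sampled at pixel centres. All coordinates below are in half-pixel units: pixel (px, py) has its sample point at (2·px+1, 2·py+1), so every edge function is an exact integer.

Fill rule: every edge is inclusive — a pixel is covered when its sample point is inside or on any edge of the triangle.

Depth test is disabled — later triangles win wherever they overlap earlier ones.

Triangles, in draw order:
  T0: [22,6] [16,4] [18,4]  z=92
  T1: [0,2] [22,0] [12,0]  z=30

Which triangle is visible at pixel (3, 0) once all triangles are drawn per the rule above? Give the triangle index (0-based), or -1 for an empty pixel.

T0:
  2·area = 4
  edge (22, 6)→(16, 4): d=(-6,-2) inclusive
  edge (16, 4)→(18, 4): d=(2,0) inclusive
  edge (18, 4)→(22, 6): d=(4,2) inclusive
    (3,0)@(7, 1): e=[0,-6,10] → ·  [on edge]
    (6,1)@(13, 3): e=[0,-2,6] → ·  [on edge]
    (9,2)@(19, 5): e=[0,2,2] → #  [on edge]
    (10,2)@(21, 5): e=[4,2,-2] → ·
    (9,3)@(19, 7): e=[-12,6,10] → ·
  covered (1 px):
    · · · · · · · · · · ·
    · · · · · · · · · · ·
    · · · · · · · · · # ·
    · · · · · · · · · · ·
T1:
  2·area = 20  (B↔C swapped to make it positive)
  edge (0, 2)→(12, 0): d=(12,-2) inclusive
  edge (12, 0)→(22, 0): d=(10,0) inclusive
  edge (22, 0)→(0, 2): d=(-22,2) inclusive
    (3,0)@(7, 1): e=[2,10,8] → #
    (4,0)@(9, 1): e=[6,10,4] → #
    (5,0)@(11, 1): e=[10,10,0] → #  [on edge]
    (6,0)@(13, 1): e=[14,10,-4] → ·
    (3,1)@(7, 3): e=[26,30,-36] → ·
    (4,1)@(9, 3): e=[30,30,-40] → ·
    (5,1)@(11, 3): e=[34,30,-44] → ·
  covered (3 px):
    · · · # # # · · · · ·
    · · · · · · · · · · ·
    · · · · · · · · · · ·
    · · · · · · · · · · ·

Z-buffer (winner per pixel, '.' = empty):
  . . . 1 1 1 . . . . .
  . . . . . . . . . . .
  . . . . . . . . . 0 .
  . . . . . . . . . . .

Final: 1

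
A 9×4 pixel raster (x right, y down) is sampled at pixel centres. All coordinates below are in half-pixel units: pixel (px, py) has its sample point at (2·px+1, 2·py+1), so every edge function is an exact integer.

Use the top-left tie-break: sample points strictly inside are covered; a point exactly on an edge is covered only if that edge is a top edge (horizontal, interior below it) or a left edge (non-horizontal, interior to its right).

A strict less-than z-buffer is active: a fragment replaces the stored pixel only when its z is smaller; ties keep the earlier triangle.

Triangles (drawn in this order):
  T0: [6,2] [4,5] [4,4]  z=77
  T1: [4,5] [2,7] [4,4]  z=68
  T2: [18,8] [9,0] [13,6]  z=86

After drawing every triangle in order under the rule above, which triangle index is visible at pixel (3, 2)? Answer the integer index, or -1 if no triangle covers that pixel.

T0:
  2·area = 2
  edge (6, 2)→(4, 5): d=(-2,3) right/bottom  bias=-1
  edge (4, 5)→(4, 4): d=(0,-1) top-left  bias=+0
  edge (4, 4)→(6, 2): d=(2,-2) top-left  bias=+0
    (3,0)@(7, 1): e=[-1,3,0] → .  [on edge]
    (2,1)@(5, 3): e=[1,1,0] → X  [on edge]
    (3,1)@(7, 3): e=[-5,3,4] → .
    (1,2)@(3, 5): e=[3,-1,0] → .  [on edge]
    (2,2)@(5, 5): e=[-3,1,4] → .
    (0,3)@(1, 7): e=[5,-3,0] → .  [on edge]
  covered (1 px):
    . . . . . . . . .
    . . X . . . . . .
    . . . . . . . . .
    . . . . . . . . .
T1:
  2·area = 2
  edge (4, 5)→(2, 7): d=(-2,2) right/bottom  bias=-1
  edge (2, 7)→(4, 4): d=(2,-3) top-left  bias=+0
  edge (4, 4)→(4, 5): d=(0,1) right/bottom  bias=-1
  covered (0 px):
    . . . . . . . . .
    . . . . . . . . .
    . . . . . . . . .
    . . . . . . . . .
T2:
  2·area = 22  (B↔C swapped to make it positive)
  edge (18, 8)→(13, 6): d=(-5,-2) top-left  bias=+0
  edge (13, 6)→(9, 0): d=(-4,-6) top-left  bias=+0
  edge (9, 0)→(18, 8): d=(9,8) right/bottom  bias=-1
    (5,1)@(11, 3): e=[11,0,11] → X  [on edge]
    (6,1)@(13, 3): e=[15,12,-5] → .
    (5,2)@(11, 5): e=[1,-8,29] → .
    (6,2)@(13, 5): e=[5,4,13] → X
    (7,2)@(15, 5): e=[9,16,-3] → .
    (6,3)@(13, 7): e=[-5,-4,31] → .
  covered (2 px):
    . . . . . . . . .
    . . . . . X . . .
    . . . . . . X . .
    . . . . . . . . .

Z-buffer (winner per pixel, '.' = empty):
  . . . . . . . . .
  . . 0 . . 2 . . .
  . . . . . . 2 . .
  . . . . . . . . .

Final: -1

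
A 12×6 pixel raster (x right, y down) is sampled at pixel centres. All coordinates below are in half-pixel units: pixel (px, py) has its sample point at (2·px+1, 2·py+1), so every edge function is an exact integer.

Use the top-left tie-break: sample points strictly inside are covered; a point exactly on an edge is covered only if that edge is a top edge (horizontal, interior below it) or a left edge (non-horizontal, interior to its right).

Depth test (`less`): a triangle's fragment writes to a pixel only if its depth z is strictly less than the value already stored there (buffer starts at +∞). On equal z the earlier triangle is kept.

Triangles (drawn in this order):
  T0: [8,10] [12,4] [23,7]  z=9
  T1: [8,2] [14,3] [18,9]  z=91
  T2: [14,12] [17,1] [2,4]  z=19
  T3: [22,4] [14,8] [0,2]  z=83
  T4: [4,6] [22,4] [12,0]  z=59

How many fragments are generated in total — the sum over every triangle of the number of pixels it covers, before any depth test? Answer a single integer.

T0:
  2·area = 78
  edge (8, 10)→(12, 4): d=(4,-6) top-left  bias=+0
  edge (12, 4)→(23, 7): d=(11,3) right/bottom  bias=-1
  edge (23, 7)→(8, 10): d=(-15,3) right/bottom  bias=-1
    (0,0)@(1, 1): e=[-78,0,156] → ·  [on edge]
    (6,2)@(13, 5): e=[10,8,60] → #
    (7,2)@(15, 5): e=[22,2,54] → #
    (8,2)@(17, 5): e=[34,-4,48] → ·
    (5,3)@(11, 7): e=[6,36,36] → #
    (8,3)@(17, 7): e=[42,18,18] → #
    (9,3)@(19, 7): e=[54,12,12] → #
    (10,3)@(21, 7): e=[66,6,6] → #
    (11,3)@(23, 7): e=[78,0,0] → ·  [on edge]
    (4,4)@(9, 9): e=[2,64,12] → #
    (6,4)@(13, 9): e=[26,52,0] → ·  [on edge]
    (7,4)@(15, 9): e=[38,46,-6] → ·
    (1,5)@(3, 11): e=[-26,104,0] → ·  [on edge]
  covered (10 px):
    · · · · · · · · · · · ·
    · · · · · · · · · · · ·
    · · · · · · # # · · · ·
    · · · · · # # # # # # ·
    · · · · # # · · · · · ·
    · · · · · · · · · · · ·
T1:
  2·area = 32
  edge (8, 2)→(14, 3): d=(6,1) right/bottom  bias=-1
  edge (14, 3)→(18, 9): d=(4,6) right/bottom  bias=-1
  edge (18, 9)→(8, 2): d=(-10,-7) top-left  bias=+0
    (5,1)@(11, 3): e=[3,18,11] → #
    (6,1)@(13, 3): e=[1,6,25] → #
    (7,1)@(15, 3): e=[-1,-6,39] → ·
    (5,2)@(11, 5): e=[15,26,-9] → ·
    (6,2)@(13, 5): e=[13,14,5] → #
    (7,2)@(15, 5): e=[11,2,19] → #
    (8,2)@(17, 5): e=[9,-10,33] → ·
    (6,3)@(13, 7): e=[25,22,-15] → ·
    (7,3)@(15, 7): e=[23,10,-1] → ·
  covered (4 px):
    · · · · · · · · · · · ·
    · · · · · # # · · · · ·
    · · · · · · # # · · · ·
    · · · · · · · · · · · ·
    · · · · · · · · · · · ·
    · · · · · · · · · · · ·
T2:
  2·area = 156  (B↔C swapped to make it positive)
  edge (14, 12)→(2, 4): d=(-12,-8) top-left  bias=+0
  edge (2, 4)→(17, 1): d=(15,-3) top-left  bias=+0
  edge (17, 1)→(14, 12): d=(-3,11) right/bottom  bias=-1
    (8,0)@(17, 1): e=[156,0,0] → ·  [on edge]
    (3,1)@(7, 3): e=[52,0,104] → #  [on edge]
    (4,1)@(9, 3): e=[68,6,82] → #
    (5,1)@(11, 3): e=[84,12,60] → #
    (6,1)@(13, 3): e=[100,18,38] → #
    (7,1)@(15, 3): e=[116,24,16] → #
    (8,1)@(17, 3): e=[132,30,-6] → ·
    (2,2)@(5, 5): e=[12,24,120] → #
    (8,2)@(17, 5): e=[108,60,-12] → ·
    (2,3)@(5, 7): e=[-12,54,114] → ·
    (3,3)@(7, 7): e=[4,60,92] → #
    (8,3)@(17, 7): e=[84,90,-18] → ·
  covered (19 px):
    · · · · · · · · · · · ·
    · · · # # # # # · · · ·
    · · # # # # # # · · · ·
    · · · # # # # # · · · ·
    · · · · · # # · · · · ·
    · · · · · · # · · · · ·
T3:
  2·area = 104
  edge (22, 4)→(14, 8): d=(-8,4) right/bottom  bias=-1
  edge (14, 8)→(0, 2): d=(-14,-6) top-left  bias=+0
  edge (0, 2)→(22, 4): d=(22,2) right/bottom  bias=-1
    (1,1)@(3, 3): e=[84,4,16] → #
    (2,1)@(5, 3): e=[76,16,12] → #
    (3,1)@(7, 3): e=[68,28,8] → #
    (4,1)@(9, 3): e=[60,40,4] → #
    (5,1)@(11, 3): e=[52,52,0] → ·  [on edge]
    (1,2)@(3, 5): e=[68,-24,60] → ·
    (2,2)@(5, 5): e=[60,-12,56] → ·
    (3,2)@(7, 5): e=[52,0,52] → #  [on edge]
    (5,2)@(11, 5): e=[36,24,44] → #
    (6,2)@(13, 5): e=[28,36,40] → #
    (7,2)@(15, 5): e=[20,48,36] → #
    (8,2)@(17, 5): e=[12,60,32] → #
    (10,5)@(21, 11): e=[-52,0,156] → ·  [on edge]
  covered (13 px):
    · · · · · · · · · · · ·
    · # # # # · · · · · · ·
    · · · # # # # # # # · ·
    · · · · · · # # · · · ·
    · · · · · · · · · · · ·
    · · · · · · · · · · · ·
T4:
  2·area = 92  (B↔C swapped to make it positive)
  edge (4, 6)→(12, 0): d=(8,-6) top-left  bias=+0
  edge (12, 0)→(22, 4): d=(10,4) right/bottom  bias=-1
  edge (22, 4)→(4, 6): d=(-18,2) right/bottom  bias=-1
    (5,0)@(11, 1): e=[2,14,76] → #
    (6,0)@(13, 1): e=[14,6,72] → #
    (7,0)@(15, 1): e=[26,-2,68] → ·
    (4,1)@(9, 3): e=[6,42,44] → #
    (7,1)@(15, 3): e=[42,18,32] → #
    (8,1)@(17, 3): e=[54,10,28] → #
    (9,1)@(19, 3): e=[66,2,24] → #
    (10,1)@(21, 3): e=[78,-6,20] → ·
    (3,2)@(7, 5): e=[10,70,12] → #
    (6,2)@(13, 5): e=[46,46,0] → ·  [on edge]
    (7,2)@(15, 5): e=[58,38,-4] → ·
    (8,2)@(17, 5): e=[70,30,-8] → ·
  covered (11 px):
    · · · · · # # · · · · ·
    · · · · # # # # # # · ·
    · · · # # # · · · · · ·
    · · · · · · · · · · · ·
    · · · · · · · · · · · ·
    · · · · · · · · · · · ·

Answer: 57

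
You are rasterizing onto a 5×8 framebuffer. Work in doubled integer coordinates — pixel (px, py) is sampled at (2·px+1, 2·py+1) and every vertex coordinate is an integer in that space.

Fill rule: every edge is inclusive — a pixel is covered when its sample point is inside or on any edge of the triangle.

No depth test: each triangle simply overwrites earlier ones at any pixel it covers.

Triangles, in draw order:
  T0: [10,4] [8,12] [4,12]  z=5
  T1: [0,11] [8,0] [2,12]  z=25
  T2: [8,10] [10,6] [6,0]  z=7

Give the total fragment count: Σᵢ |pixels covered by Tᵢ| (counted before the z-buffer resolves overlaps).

T0:
  2·area = 32
  edge (10, 4)→(8, 12): d=(-2,8) inclusive
  edge (8, 12)→(4, 12): d=(-4,0) inclusive
  edge (4, 12)→(10, 4): d=(6,-8) inclusive
    (4,3)@(9, 7): e=[2,20,10] → █
    (3,4)@(7, 9): e=[14,12,6] → █
    (4,4)@(9, 9): e=[-2,12,22] → ·
    (2,5)@(5, 11): e=[26,4,2] → █
    (4,5)@(9, 11): e=[-6,4,34] → ·
    (2,6)@(5, 13): e=[22,-4,14] → ·
    (3,6)@(7, 13): e=[6,-4,30] → ·
  covered (4 px):
    · · · · ·
    · · · · ·
    · · · · ·
    · · · · █
    · · · █ ·
    · · █ █ ·
    · · · · ·
    · · · · ·
T1:
  2·area = 30
  edge (0, 11)→(8, 0): d=(8,-11) inclusive
  edge (8, 0)→(2, 12): d=(-6,12) inclusive
  edge (2, 12)→(0, 11): d=(-2,-1) inclusive
    (2,2)@(5, 5): e=[7,6,17] → █
    (3,2)@(7, 5): e=[29,-18,19] → ·
    (1,3)@(3, 7): e=[1,18,11] → █
    (2,3)@(5, 7): e=[23,-6,13] → ·
    (1,4)@(3, 9): e=[17,6,7] → █
    (2,4)@(5, 9): e=[39,-18,9] → ·
    (0,5)@(1, 11): e=[11,18,1] → █
    (1,5)@(3, 11): e=[33,-6,3] → ·
    (0,6)@(1, 13): e=[27,6,-3] → ·
  covered (4 px):
    · · · · ·
    · · · · ·
    · · █ · ·
    · █ · · ·
    · █ · · ·
    █ · · · ·
    · · · · ·
    · · · · ·
T2:
  2·area = 28  (B↔C swapped to make it positive)
  edge (8, 10)→(6, 0): d=(-2,-10) inclusive
  edge (6, 0)→(10, 6): d=(4,6) inclusive
  edge (10, 6)→(8, 10): d=(-2,4) inclusive
    (3,1)@(7, 3): e=[4,6,18] → █
    (4,1)@(9, 3): e=[24,-6,10] → ·
    (3,2)@(7, 5): e=[0,14,14] → █  [on edge]
    (4,2)@(9, 5): e=[20,2,6] → █
    (3,3)@(7, 7): e=[-4,22,10] → ·
    (4,3)@(9, 7): e=[16,10,2] → █
    (4,4)@(9, 9): e=[12,18,-2] → ·
    (4,7)@(9, 15): e=[0,42,-14] → ·  [on edge]
  covered (4 px):
    · · · · ·
    · · · █ ·
    · · · █ █
    · · · · █
    · · · · ·
    · · · · ·
    · · · · ·
    · · · · ·

Final: 12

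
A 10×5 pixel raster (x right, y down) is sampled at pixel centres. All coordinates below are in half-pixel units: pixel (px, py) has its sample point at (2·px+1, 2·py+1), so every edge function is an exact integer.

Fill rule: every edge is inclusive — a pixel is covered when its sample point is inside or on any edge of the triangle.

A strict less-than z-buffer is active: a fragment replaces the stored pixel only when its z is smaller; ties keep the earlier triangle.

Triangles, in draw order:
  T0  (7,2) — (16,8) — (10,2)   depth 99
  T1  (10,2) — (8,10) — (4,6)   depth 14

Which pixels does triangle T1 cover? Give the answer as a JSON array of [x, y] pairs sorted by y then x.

T0:
  2·area = 18  (B↔C swapped to make it positive)
  edge (7, 2)→(10, 2): d=(3,0) inclusive
  edge (10, 2)→(16, 8): d=(6,6) inclusive
  edge (16, 8)→(7, 2): d=(-9,-6) inclusive
    (4,0)@(9, 1): e=[-3,0,21] → .  [on edge]
    (4,1)@(9, 3): e=[3,12,3] → X
    (5,1)@(11, 3): e=[3,0,15] → X  [on edge]
    (6,1)@(13, 3): e=[3,-12,27] → .
    (4,2)@(9, 5): e=[9,24,-15] → .
    (5,2)@(11, 5): e=[9,12,-3] → .
    (6,2)@(13, 5): e=[9,0,9] → X  [on edge]
    (7,2)@(15, 5): e=[9,-12,21] → .
    (6,3)@(13, 7): e=[15,12,-9] → .
    (7,3)@(15, 7): e=[15,0,3] → X  [on edge]
    (8,3)@(17, 7): e=[15,-12,15] → .
    (7,4)@(15, 9): e=[21,12,-15] → .
    (8,4)@(17, 9): e=[21,0,-3] → .  [on edge]
  covered (4 px):
    . . . . . . . . . .
    . . . . X X . . . .
    . . . . . . X . . .
    . . . . . . . X . .
    . . . . . . . . . .
T1:
  2·area = 40
  edge (10, 2)→(8, 10): d=(-2,8) inclusive
  edge (8, 10)→(4, 6): d=(-4,-4) inclusive
  edge (4, 6)→(10, 2): d=(6,-4) inclusive
    (0,1)@(1, 3): e=[70,0,-30] → .  [on edge]
    (4,1)@(9, 3): e=[6,32,2] → X
    (5,1)@(11, 3): e=[-10,40,10] → .
    (1,2)@(3, 5): e=[50,0,-10] → .  [on edge]
    (3,2)@(7, 5): e=[18,16,6] → X
    (5,2)@(11, 5): e=[-14,32,22] → .
    (2,3)@(5, 7): e=[30,0,10] → X  [on edge]
    (4,3)@(9, 7): e=[-2,16,26] → .
    (2,4)@(5, 9): e=[26,-8,22] → .
    (3,4)@(7, 9): e=[10,0,30] → X  [on edge]
    (4,4)@(9, 9): e=[-6,8,38] → .
  covered (6 px):
    . . . . . . . . . .
    . . . . X . . . . .
    . . . X X . . . . .
    . . X X . . . . . .
    . . . X . . . . . .

Final: [[4,1],[3,2],[4,2],[2,3],[3,3],[3,4]]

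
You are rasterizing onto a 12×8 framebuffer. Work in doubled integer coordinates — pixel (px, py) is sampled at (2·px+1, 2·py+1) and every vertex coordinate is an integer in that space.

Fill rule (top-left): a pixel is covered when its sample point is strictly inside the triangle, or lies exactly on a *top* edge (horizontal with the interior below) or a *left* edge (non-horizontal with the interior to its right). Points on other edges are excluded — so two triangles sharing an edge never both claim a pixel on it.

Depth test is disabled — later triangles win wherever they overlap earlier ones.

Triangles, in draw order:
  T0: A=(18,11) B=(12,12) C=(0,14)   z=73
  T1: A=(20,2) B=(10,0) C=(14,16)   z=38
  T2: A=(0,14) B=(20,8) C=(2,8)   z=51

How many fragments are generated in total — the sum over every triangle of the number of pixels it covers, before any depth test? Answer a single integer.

T0:
  degenerate (2·area = 0) — covers nothing
T1:
  2·area = 152  (B↔C swapped to make it positive)
  edge (20, 2)→(14, 16): d=(-6,14) right/bottom  bias=-1
  edge (14, 16)→(10, 0): d=(-4,-16) top-left  bias=+0
  edge (10, 0)→(20, 2): d=(10,2) right/bottom  bias=-1
    (5,0)@(11, 1): e=[132,12,8] → █
    (6,0)@(13, 1): e=[104,44,4] → █
    (7,0)@(15, 1): e=[76,76,0] → ·  [on edge]
    (5,1)@(11, 3): e=[120,4,28] → █
    (7,1)@(15, 3): e=[64,68,20] → █
    (8,1)@(17, 3): e=[36,100,16] → █
    (9,1)@(19, 3): e=[8,132,12] → █
    (10,1)@(21, 3): e=[-20,164,8] → ·
    (5,2)@(11, 5): e=[108,-4,48] → ·
    (6,2)@(13, 5): e=[80,28,44] → █
    (9,2)@(19, 5): e=[-4,124,32] → ·
    (6,3)@(13, 7): e=[68,20,64] → █
    (8,4)@(17, 9): e=[0,76,76] → ·  [on edge]
  covered (18 px):
    · · · · · █ █ · · · · ·
    · · · · · █ █ █ █ █ · ·
    · · · · · · █ █ █ · · ·
    · · · · · · █ █ █ · · ·
    · · · · · · █ █ · · · ·
    · · · · · · █ █ · · · ·
    · · · · · · · █ · · · ·
    · · · · · · · · · · · ·
T2:
  2·area = 108  (B↔C swapped to make it positive)
  edge (0, 14)→(2, 8): d=(2,-6) top-left  bias=+0
  edge (2, 8)→(20, 8): d=(18,0) top-left  bias=+0
  edge (20, 8)→(0, 14): d=(-20,6) right/bottom  bias=-1
    (1,2)@(3, 5): e=[0,-54,162] → ·  [on edge]
    (1,4)@(3, 9): e=[8,18,82] → █
    (2,4)@(5, 9): e=[20,18,70] → █
    (3,4)@(7, 9): e=[32,18,58] → █
    (4,4)@(9, 9): e=[44,18,46] → █
    (5,4)@(11, 9): e=[56,18,34] → █
    (6,4)@(13, 9): e=[68,18,22] → █
    (7,4)@(15, 9): e=[80,18,10] → █
    (8,4)@(17, 9): e=[92,18,-2] → ·
    (0,5)@(1, 11): e=[0,54,54] → █  [on edge]
    (5,5)@(11, 11): e=[60,54,-6] → ·
    (6,5)@(13, 11): e=[72,54,-18] → ·
  covered (14 px):
    · · · · · · · · · · · ·
    · · · · · · · · · · · ·
    · · · · · · · · · · · ·
    · · · · · · · · · · · ·
    · █ █ █ █ █ █ █ · · · ·
    █ █ █ █ █ · · · · · · ·
    █ █ · · · · · · · · · ·
    · · · · · · · · · · · ·

Final: 32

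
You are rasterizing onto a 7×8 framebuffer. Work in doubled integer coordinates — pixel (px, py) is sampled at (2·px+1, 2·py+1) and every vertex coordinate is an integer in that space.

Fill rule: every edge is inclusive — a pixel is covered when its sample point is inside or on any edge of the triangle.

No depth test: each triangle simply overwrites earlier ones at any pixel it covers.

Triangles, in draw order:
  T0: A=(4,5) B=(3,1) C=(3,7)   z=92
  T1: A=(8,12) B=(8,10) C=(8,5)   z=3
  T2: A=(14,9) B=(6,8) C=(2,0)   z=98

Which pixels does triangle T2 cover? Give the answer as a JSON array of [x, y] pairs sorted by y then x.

T0:
  2·area = 6  (B↔C swapped to make it positive)
  edge (4, 5)→(3, 7): d=(-1,2) inclusive
  edge (3, 7)→(3, 1): d=(0,-6) inclusive
  edge (3, 1)→(4, 5): d=(1,4) inclusive
    (1,0)@(3, 1): e=[6,0,0] → X  [on edge]
    (2,0)@(5, 1): e=[2,12,-8] → .
    (1,1)@(3, 3): e=[4,0,2] → X  [on edge]
    (2,1)@(5, 3): e=[0,12,-6] → .  [on edge]
    (1,2)@(3, 5): e=[2,0,4] → X  [on edge]
    (2,2)@(5, 5): e=[-2,12,-4] → .
    (1,3)@(3, 7): e=[0,0,6] → X  [on edge]
    (2,3)@(5, 7): e=[-4,12,-2] → .
    (1,4)@(3, 9): e=[-2,0,8] → .  [on edge]
    (2,4)@(5, 9): e=[-6,12,0] → .  [on edge]
    (0,5)@(1, 11): e=[0,-12,18] → .  [on edge]
    (1,5)@(3, 11): e=[-4,0,10] → .  [on edge]
    (1,6)@(3, 13): e=[-6,0,12] → .  [on edge]
    (1,7)@(3, 15): e=[-8,0,14] → .  [on edge]
  covered (4 px):
    . X . . . . .
    . X . . . . .
    . X . . . . .
    . X . . . . .
    . . . . . . .
    . . . . . . .
    . . . . . . .
    . . . . . . .
T1:
  degenerate (2·area = 0) — covers nothing
T2:
  2·area = 60
  edge (14, 9)→(6, 8): d=(-8,-1) inclusive
  edge (6, 8)→(2, 0): d=(-4,-8) inclusive
  edge (2, 0)→(14, 9): d=(12,9) inclusive
    (1,0)@(3, 1): e=[53,4,3] → X
    (2,0)@(5, 1): e=[55,20,-15] → .
    (1,1)@(3, 3): e=[37,-4,27] → .
    (2,1)@(5, 3): e=[39,12,9] → X
    (3,1)@(7, 3): e=[41,28,-9] → .
    (2,2)@(5, 5): e=[23,4,33] → X
    (3,2)@(7, 5): e=[25,20,15] → X
    (4,2)@(9, 5): e=[27,36,-3] → .
    (2,3)@(5, 7): e=[7,-4,57] → .
    (3,3)@(7, 7): e=[9,12,39] → X
    (4,3)@(9, 7): e=[11,28,21] → X
    (5,3)@(11, 7): e=[13,44,3] → X
  covered (7 px):
    . X . . . . .
    . . X . . . .
    . . X X . . .
    . . . X X X .
    . . . . . . .
    . . . . . . .
    . . . . . . .
    . . . . . . .

Final: [[1,0],[2,1],[2,2],[3,2],[3,3],[4,3],[5,3]]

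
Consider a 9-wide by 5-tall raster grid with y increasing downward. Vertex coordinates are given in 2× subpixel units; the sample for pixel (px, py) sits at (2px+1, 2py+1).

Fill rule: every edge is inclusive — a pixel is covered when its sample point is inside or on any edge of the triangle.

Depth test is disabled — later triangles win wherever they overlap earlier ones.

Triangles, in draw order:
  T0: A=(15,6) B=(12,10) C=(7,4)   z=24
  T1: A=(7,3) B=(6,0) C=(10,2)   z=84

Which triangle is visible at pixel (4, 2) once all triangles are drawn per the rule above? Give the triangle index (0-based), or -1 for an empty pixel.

T0:
  2·area = 38
  edge (15, 6)→(12, 10): d=(-3,4) inclusive
  edge (12, 10)→(7, 4): d=(-5,-6) inclusive
  edge (7, 4)→(15, 6): d=(8,2) inclusive
    (1,1)@(3, 3): e=[57,-19,0] → ·  [on edge]
    (4,2)@(9, 5): e=[27,7,4] → █
    (5,2)@(11, 5): e=[19,19,0] → █  [on edge]
    (6,2)@(13, 5): e=[11,31,-4] → ·
    (4,3)@(9, 7): e=[21,-3,20] → ·
    (5,3)@(11, 7): e=[13,9,16] → █
    (6,3)@(13, 7): e=[5,21,12] → █
    (7,3)@(15, 7): e=[-3,33,8] → ·
    (5,4)@(11, 9): e=[7,-1,32] → ·
    (6,4)@(13, 9): e=[-1,11,28] → ·
  covered (4 px):
    · · · · · · · · ·
    · · · · · · · · ·
    · · · · █ █ · · ·
    · · · · · █ █ · ·
    · · · · · · · · ·
T1:
  2·area = 10
  edge (7, 3)→(6, 0): d=(-1,-3) inclusive
  edge (6, 0)→(10, 2): d=(4,2) inclusive
  edge (10, 2)→(7, 3): d=(-3,1) inclusive
    (3,0)@(7, 1): e=[2,2,6] → █
    (4,0)@(9, 1): e=[8,-2,4] → ·
    (6,0)@(13, 1): e=[20,-10,0] → ·  [on edge]
    (3,1)@(7, 3): e=[0,10,0] → █  [on edge]
    (4,1)@(9, 3): e=[6,6,-2] → ·
    (0,2)@(1, 5): e=[-20,30,0] → ·  [on edge]
    (3,2)@(7, 5): e=[-2,18,-6] → ·
    (4,4)@(9, 9): e=[0,30,-20] → ·  [on edge]
  covered (2 px):
    · · · █ · · · · ·
    · · · █ · · · · ·
    · · · · · · · · ·
    · · · · · · · · ·
    · · · · · · · · ·

Z-buffer (winner per pixel, '.' = empty):
  . . . 1 . . . . .
  . . . 1 . . . . .
  . . . . 0 0 . . .
  . . . . . 0 0 . .
  . . . . . . . . .

Final: 0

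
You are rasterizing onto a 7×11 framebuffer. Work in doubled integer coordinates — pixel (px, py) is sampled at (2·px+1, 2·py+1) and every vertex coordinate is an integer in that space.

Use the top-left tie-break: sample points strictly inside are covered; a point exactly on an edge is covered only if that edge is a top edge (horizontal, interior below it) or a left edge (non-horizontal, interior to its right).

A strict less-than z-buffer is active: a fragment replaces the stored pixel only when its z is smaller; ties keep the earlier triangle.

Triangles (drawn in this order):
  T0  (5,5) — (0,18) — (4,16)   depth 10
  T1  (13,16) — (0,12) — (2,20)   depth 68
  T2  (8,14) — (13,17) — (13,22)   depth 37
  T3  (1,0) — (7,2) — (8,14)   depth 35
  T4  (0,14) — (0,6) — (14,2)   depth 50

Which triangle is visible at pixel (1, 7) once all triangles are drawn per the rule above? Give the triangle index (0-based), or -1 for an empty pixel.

T0:
  2·area = 42  (B↔C swapped to make it positive)
  edge (5, 5)→(4, 16): d=(-1,11) right/bottom  bias=-1
  edge (4, 16)→(0, 18): d=(-4,2) right/bottom  bias=-1
  edge (0, 18)→(5, 5): d=(5,-13) top-left  bias=+0
    (2,2)@(5, 5): e=[0,42,0] → ·  [on edge]
    (1,5)@(3, 11): e=[16,22,4] → █
    (2,5)@(5, 11): e=[-6,18,30] → ·
    (1,6)@(3, 13): e=[14,14,14] → █
    (2,6)@(5, 13): e=[-8,10,40] → ·
    (1,7)@(3, 15): e=[12,6,24] → █
    (2,7)@(5, 15): e=[-10,2,50] → ·
    (0,8)@(1, 17): e=[32,2,8] → █
    (1,8)@(3, 17): e=[10,-2,34] → ·
    (0,9)@(1, 19): e=[30,-6,18] → ·
  covered (4 px):
    · · · · · · ·
    · · · · · · ·
    · · · · · · ·
    · · · · · · ·
    · · · · · · ·
    · █ · · · · ·
    · █ · · · · ·
    · █ · · · · ·
    █ · · · · · ·
    · · · · · · ·
    · · · · · · ·
T1:
  2·area = 96  (B↔C swapped to make it positive)
  edge (13, 16)→(2, 20): d=(-11,4) right/bottom  bias=-1
  edge (2, 20)→(0, 12): d=(-2,-8) top-left  bias=+0
  edge (0, 12)→(13, 16): d=(13,4) right/bottom  bias=-1
    (0,6)@(1, 13): e=[81,6,9] → █
    (1,6)@(3, 13): e=[73,22,1] → █
    (2,6)@(5, 13): e=[65,38,-7] → ·
    (0,7)@(1, 15): e=[59,2,35] → █
    (2,7)@(5, 15): e=[43,34,19] → █
    (3,7)@(7, 15): e=[35,50,11] → █
    (4,7)@(9, 15): e=[27,66,3] → █
    (5,7)@(11, 15): e=[19,82,-5] → ·
    (0,8)@(1, 17): e=[37,-2,61] → ·
    (1,8)@(3, 17): e=[29,14,53] → █
    (5,8)@(11, 17): e=[-3,78,21] → ·
    (1,9)@(3, 19): e=[7,10,79] → █
  covered (12 px):
    · · · · · · ·
    · · · · · · ·
    · · · · · · ·
    · · · · · · ·
    · · · · · · ·
    · · · · · · ·
    █ █ · · · · ·
    █ █ █ █ █ · ·
    · █ █ █ █ · ·
    · █ · · · · ·
    · · · · · · ·
T2:
  2·area = 25
  edge (8, 14)→(13, 17): d=(5,3) right/bottom  bias=-1
  edge (13, 17)→(13, 22): d=(0,5) right/bottom  bias=-1
  edge (13, 22)→(8, 14): d=(-5,-8) top-left  bias=+0
    (6,0)@(13, 1): e=[-80,0,105] → ·  [on edge]
    (6,1)@(13, 3): e=[-70,0,95] → ·  [on edge]
    (6,2)@(13, 5): e=[-60,0,85] → ·  [on edge]
    (6,3)@(13, 7): e=[-50,0,75] → ·  [on edge]
    (6,4)@(13, 9): e=[-40,0,65] → ·  [on edge]
    (1,5)@(3, 11): e=[0,50,-25] → ·  [on edge]
    (6,5)@(13, 11): e=[-30,0,55] → ·  [on edge]
    (6,6)@(13, 13): e=[-20,0,45] → ·  [on edge]
    (4,7)@(9, 15): e=[2,20,3] → █
    (5,7)@(11, 15): e=[-4,10,19] → ·
    (6,7)@(13, 15): e=[-10,0,35] → ·  [on edge]
    (4,8)@(9, 17): e=[12,20,-7] → ·
    (6,8)@(13, 17): e=[0,0,25] → ·  [on edge]
    (6,9)@(13, 19): e=[10,0,15] → ·  [on edge]
    (6,10)@(13, 21): e=[20,0,5] → ·  [on edge]
  covered (2 px):
    · · · · · · ·
    · · · · · · ·
    · · · · · · ·
    · · · · · · ·
    · · · · · · ·
    · · · · · · ·
    · · · · · · ·
    · · · · █ · ·
    · · · · · █ ·
    · · · · · · ·
    · · · · · · ·
T3:
  2·area = 70
  edge (1, 0)→(7, 2): d=(6,2) right/bottom  bias=-1
  edge (7, 2)→(8, 14): d=(1,12) right/bottom  bias=-1
  edge (8, 14)→(1, 0): d=(-7,-14) top-left  bias=+0
    (1,0)@(3, 1): e=[2,47,21] → █
    (2,0)@(5, 1): e=[-2,23,49] → ·
    (1,1)@(3, 3): e=[14,49,7] → █
    (2,1)@(5, 3): e=[10,25,35] → █
    (3,1)@(7, 3): e=[6,1,63] → █
    (4,1)@(9, 3): e=[2,-23,91] → ·
    (1,2)@(3, 5): e=[26,51,-7] → ·
    (2,2)@(5, 5): e=[22,27,21] → █
    (4,2)@(9, 5): e=[14,-21,77] → ·
    (2,3)@(5, 7): e=[34,29,7] → █
    (4,3)@(9, 7): e=[26,-19,63] → ·
    (2,4)@(5, 9): e=[46,31,-7] → ·
  covered (10 px):
    · █ · · · · ·
    · █ █ █ · · ·
    · · █ █ · · ·
    · · █ █ · · ·
    · · · █ · · ·
    · · · █ · · ·
    · · · · · · ·
    · · · · · · ·
    · · · · · · ·
    · · · · · · ·
    · · · · · · ·
T4:
  2·area = 112
  edge (0, 14)→(0, 6): d=(0,-8) top-left  bias=+0
  edge (0, 6)→(14, 2): d=(14,-4) top-left  bias=+0
  edge (14, 2)→(0, 14): d=(-14,12) right/bottom  bias=-1
    (5,1)@(11, 3): e=[88,2,22] → █
    (6,1)@(13, 3): e=[104,10,-2] → ·
    (2,2)@(5, 5): e=[40,6,66] → █
    (3,2)@(7, 5): e=[56,14,42] → █
    (4,2)@(9, 5): e=[72,22,18] → █
    (5,2)@(11, 5): e=[88,30,-6] → ·
    (0,3)@(1, 7): e=[8,18,86] → █
    (1,3)@(3, 7): e=[24,26,62] → █
    (4,3)@(9, 7): e=[72,50,-10] → ·
    (0,4)@(1, 9): e=[8,46,58] → █
    (3,4)@(7, 9): e=[56,70,-14] → ·
    (0,5)@(1, 11): e=[8,74,30] → █
  covered (14 px):
    · · · · · · ·
    · · · · · █ ·
    · · █ █ █ · ·
    █ █ █ █ · · ·
    █ █ █ · · · ·
    █ █ · · · · ·
    █ · · · · · ·
    · · · · · · ·
    · · · · · · ·
    · · · · · · ·
    · · · · · · ·

Z-buffer (winner per pixel, '.' = empty):
  . 3 . . . . .
  . 3 3 3 . 4 .
  . . 3 3 4 . .
  4 4 3 3 . . .
  4 4 4 3 . . .
  4 0 . 3 . . .
  4 0 . . . . .
  1 0 1 1 2 . .
  0 1 1 1 1 2 .
  . 1 . . . . .
  . . . . . . .

Result: 0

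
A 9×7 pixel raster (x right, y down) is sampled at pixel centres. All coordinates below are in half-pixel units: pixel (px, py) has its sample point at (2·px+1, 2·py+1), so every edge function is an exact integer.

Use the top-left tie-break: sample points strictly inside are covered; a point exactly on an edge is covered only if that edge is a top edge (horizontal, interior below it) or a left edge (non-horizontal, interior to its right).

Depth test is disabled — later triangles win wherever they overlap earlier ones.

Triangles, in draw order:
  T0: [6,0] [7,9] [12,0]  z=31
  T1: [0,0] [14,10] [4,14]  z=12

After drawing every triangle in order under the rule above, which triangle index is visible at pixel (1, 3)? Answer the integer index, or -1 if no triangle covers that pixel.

T0:
  2·area = 54  (B↔C swapped to make it positive)
  edge (6, 0)→(12, 0): d=(6,0) top-left  bias=+0
  edge (12, 0)→(7, 9): d=(-5,9) right/bottom  bias=-1
  edge (7, 9)→(6, 0): d=(-1,-9) top-left  bias=+0
    (3,0)@(7, 1): e=[6,40,8] → █
    (4,0)@(9, 1): e=[6,22,26] → █
    (5,0)@(11, 1): e=[6,4,44] → █
    (6,0)@(13, 1): e=[6,-14,62] → ·
    (3,1)@(7, 3): e=[18,30,6] → █
    (5,1)@(11, 3): e=[18,-6,42] → ·
    (3,2)@(7, 5): e=[30,20,4] → █
    (5,2)@(11, 5): e=[30,-16,40] → ·
    (3,3)@(7, 7): e=[42,10,2] → █
    (4,3)@(9, 7): e=[42,-8,20] → ·
    (3,4)@(7, 9): e=[54,0,0] → ·  [on edge]
  covered (8 px):
    · · · █ █ █ · · ·
    · · · █ █ · · · ·
    · · · █ █ · · · ·
    · · · █ · · · · ·
    · · · · · · · · ·
    · · · · · · · · ·
    · · · · · · · · ·
T1:
  2·area = 156
  edge (0, 0)→(14, 10): d=(14,10) right/bottom  bias=-1
  edge (14, 10)→(4, 14): d=(-10,4) right/bottom  bias=-1
  edge (4, 14)→(0, 0): d=(-4,-14) top-left  bias=+0
    (0,0)@(1, 1): e=[4,142,10] → █
    (1,0)@(3, 1): e=[-16,134,38] → ·
    (0,1)@(1, 3): e=[32,122,2] → █
    (1,1)@(3, 3): e=[12,114,30] → █
    (2,1)@(5, 3): e=[-8,106,58] → ·
    (0,2)@(1, 5): e=[60,102,-6] → ·
    (1,2)@(3, 5): e=[40,94,22] → █
    (2,2)@(5, 5): e=[20,86,50] → █
    (3,2)@(7, 5): e=[0,78,78] → ·  [on edge]
    (1,3)@(3, 7): e=[68,74,14] → █
    (3,3)@(7, 7): e=[28,58,70] → █
    (4,3)@(9, 7): e=[8,50,98] → █
  covered (19 px):
    █ · · · · · · · ·
    █ █ · · · · · · ·
    · █ █ · · · · · ·
    · █ █ █ █ · · · ·
    · █ █ █ █ █ · · ·
    · · █ █ █ █ · · ·
    · · █ · · · · · ·

Z-buffer (winner per pixel, '.' = empty):
  1 . . 0 0 0 . . .
  1 1 . 0 0 . . . .
  . 1 1 0 0 . . . .
  . 1 1 1 1 . . . .
  . 1 1 1 1 1 . . .
  . . 1 1 1 1 . . .
  . . 1 . . . . . .

Result: 1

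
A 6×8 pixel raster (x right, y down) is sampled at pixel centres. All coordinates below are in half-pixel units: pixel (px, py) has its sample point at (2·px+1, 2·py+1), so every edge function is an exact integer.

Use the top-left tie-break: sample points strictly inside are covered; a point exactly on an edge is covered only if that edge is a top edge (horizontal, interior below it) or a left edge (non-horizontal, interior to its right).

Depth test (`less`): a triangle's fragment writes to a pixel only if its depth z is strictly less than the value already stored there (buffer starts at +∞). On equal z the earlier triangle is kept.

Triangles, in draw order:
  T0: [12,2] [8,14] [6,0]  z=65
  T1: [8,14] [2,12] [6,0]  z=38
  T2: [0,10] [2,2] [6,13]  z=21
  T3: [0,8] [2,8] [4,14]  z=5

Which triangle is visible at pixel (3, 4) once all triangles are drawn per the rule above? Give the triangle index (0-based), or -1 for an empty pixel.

T0:
  2·area = 80
  edge (12, 2)→(8, 14): d=(-4,12) right/bottom  bias=-1
  edge (8, 14)→(6, 0): d=(-2,-14) top-left  bias=+0
  edge (6, 0)→(12, 2): d=(6,2) right/bottom  bias=-1
    (3,0)@(7, 1): e=[64,12,4] → X
    (4,0)@(9, 1): e=[40,40,0] → .  [on edge]
    (3,1)@(7, 3): e=[56,8,16] → X
    (4,1)@(9, 3): e=[32,36,12] → X
    (5,1)@(11, 3): e=[8,64,8] → X
    (3,2)@(7, 5): e=[48,4,28] → X
    (5,2)@(11, 5): e=[0,60,20] → .  [on edge]
    (3,3)@(7, 7): e=[40,0,40] → X  [on edge]
    (5,3)@(11, 7): e=[-8,56,32] → .
    (3,4)@(7, 9): e=[32,-4,52] → .
    (4,4)@(9, 9): e=[8,24,48] → X
    (5,4)@(11, 9): e=[-16,52,44] → .
    (4,5)@(9, 11): e=[0,20,60] → .  [on edge]
  covered (9 px):
    . . . X . .
    . . . X X X
    . . . X X .
    . . . X X .
    . . . . X .
    . . . . . .
    . . . . . .
    . . . . . .
T1:
  2·area = 80
  edge (8, 14)→(2, 12): d=(-6,-2) top-left  bias=+0
  edge (2, 12)→(6, 0): d=(4,-12) top-left  bias=+0
  edge (6, 0)→(8, 14): d=(2,14) right/bottom  bias=-1
    (2,1)@(5, 3): e=[60,0,20] → X  [on edge]
    (3,1)@(7, 3): e=[64,24,-8] → .
    (2,2)@(5, 5): e=[48,8,24] → X
    (3,2)@(7, 5): e=[52,32,-4] → .
    (2,3)@(5, 7): e=[36,16,28] → X
    (3,3)@(7, 7): e=[40,40,0] → .  [on edge]
    (1,4)@(3, 9): e=[20,0,60] → X  [on edge]
    (3,4)@(7, 9): e=[28,48,4] → X
    (4,4)@(9, 9): e=[32,72,-24] → .
    (1,5)@(3, 11): e=[8,8,64] → X
    (4,5)@(9, 11): e=[20,80,-20] → .
    (1,6)@(3, 13): e=[-4,16,68] → .
    (2,6)@(5, 13): e=[0,40,40] → X  [on edge]
    (0,7)@(1, 15): e=[-20,0,100] → .  [on edge]
    (5,7)@(11, 15): e=[0,120,-40] → .  [on edge]
  covered (11 px):
    . . . . . .
    . . X . . .
    . . X . . .
    . . X . . .
    . X X X . .
    . X X X . .
    . . X X . .
    . . . . . .
T2:
  2·area = 54
  edge (0, 10)→(2, 2): d=(2,-8) top-left  bias=+0
  edge (2, 2)→(6, 13): d=(4,11) right/bottom  bias=-1
  edge (6, 13)→(0, 10): d=(-6,-3) top-left  bias=+0
    (1,2)@(3, 5): e=[14,1,39] → X
    (2,2)@(5, 5): e=[30,-21,45] → .
    (0,3)@(1, 7): e=[2,31,21] → X
    (2,3)@(5, 7): e=[34,-13,33] → .
    (0,4)@(1, 9): e=[6,39,9] → X
    (2,4)@(5, 9): e=[38,-5,21] → .
    (0,5)@(1, 11): e=[10,47,-3] → .
    (1,5)@(3, 11): e=[26,25,3] → X
    (2,5)@(5, 11): e=[42,3,9] → X
    (3,5)@(7, 11): e=[58,-19,15] → .
    (1,6)@(3, 13): e=[30,33,-9] → .
    (2,6)@(5, 13): e=[46,11,-3] → .
  covered (7 px):
    . . . . . .
    . . . . . .
    . X . . . .
    X X . . . .
    X X . . . .
    . X X . . .
    . . . . . .
    . . . . . .
T3:
  2·area = 12
  edge (0, 8)→(2, 8): d=(2,0) top-left  bias=+0
  edge (2, 8)→(4, 14): d=(2,6) right/bottom  bias=-1
  edge (4, 14)→(0, 8): d=(-4,-6) top-left  bias=+0
    (0,2)@(1, 5): e=[-6,0,18] → .  [on edge]
    (0,4)@(1, 9): e=[2,8,2] → X
    (1,4)@(3, 9): e=[2,-4,14] → .
    (0,5)@(1, 11): e=[6,12,-6] → .
    (1,5)@(3, 11): e=[6,0,6] → .  [on edge]
  covered (1 px):
    . . . . . .
    . . . . . .
    . . . . . .
    . . . . . .
    X . . . . .
    . . . . . .
    . . . . . .
    . . . . . .

Z-buffer (winner per pixel, '.' = empty):
  . . . 0 . .
  . . 1 0 0 0
  . 2 1 0 0 .
  2 2 1 0 0 .
  3 2 1 1 0 .
  . 2 2 1 . .
  . . 1 1 . .
  . . . . . .

Result: 1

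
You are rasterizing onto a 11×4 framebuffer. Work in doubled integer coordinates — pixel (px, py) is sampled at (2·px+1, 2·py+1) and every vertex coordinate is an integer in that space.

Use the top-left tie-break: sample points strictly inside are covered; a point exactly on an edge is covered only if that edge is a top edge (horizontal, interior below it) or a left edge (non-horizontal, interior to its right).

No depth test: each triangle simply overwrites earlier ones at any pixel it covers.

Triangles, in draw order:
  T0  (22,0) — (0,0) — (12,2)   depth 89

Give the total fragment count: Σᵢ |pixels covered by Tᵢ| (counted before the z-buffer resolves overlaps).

T0:
  2·area = 44  (B↔C swapped to make it positive)
  edge (22, 0)→(12, 2): d=(-10,2) right/bottom  bias=-1
  edge (12, 2)→(0, 0): d=(-12,-2) top-left  bias=+0
  edge (0, 0)→(22, 0): d=(22,0) top-left  bias=+0
    (3,0)@(7, 1): e=[20,2,22] → █
    (4,0)@(9, 1): e=[16,6,22] → █
    (5,0)@(11, 1): e=[12,10,22] → █
    (6,0)@(13, 1): e=[8,14,22] → █
    (7,0)@(15, 1): e=[4,18,22] → █
    (8,0)@(17, 1): e=[0,22,22] → ·  [on edge]
    (3,1)@(7, 3): e=[0,-22,66] → ·  [on edge]
    (4,1)@(9, 3): e=[-4,-18,66] → ·
    (5,1)@(11, 3): e=[-8,-14,66] → ·
    (6,1)@(13, 3): e=[-12,-10,66] → ·
    (7,1)@(15, 3): e=[-16,-6,66] → ·
  covered (5 px):
    · · · █ █ █ █ █ · · ·
    · · · · · · · · · · ·
    · · · · · · · · · · ·
    · · · · · · · · · · ·

Result: 5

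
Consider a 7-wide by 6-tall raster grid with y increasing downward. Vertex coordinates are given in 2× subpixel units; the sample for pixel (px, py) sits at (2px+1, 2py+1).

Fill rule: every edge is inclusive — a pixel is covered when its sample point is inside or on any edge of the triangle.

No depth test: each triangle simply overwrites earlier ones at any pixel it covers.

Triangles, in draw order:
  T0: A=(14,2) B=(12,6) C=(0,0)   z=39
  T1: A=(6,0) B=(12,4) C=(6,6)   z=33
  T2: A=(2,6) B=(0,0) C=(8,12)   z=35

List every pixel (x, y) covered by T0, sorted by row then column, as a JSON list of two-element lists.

T0:
  2·area = 60
  edge (14, 2)→(12, 6): d=(-2,4) inclusive
  edge (12, 6)→(0, 0): d=(-12,-6) inclusive
  edge (0, 0)→(14, 2): d=(14,2) inclusive
    (1,0)@(3, 1): e=[46,6,8] → #
    (2,0)@(5, 1): e=[38,18,4] → #
    (3,0)@(7, 1): e=[30,30,0] → #  [on edge]
    (4,0)@(9, 1): e=[22,42,-4] → ·
    (1,1)@(3, 3): e=[42,-18,36] → ·
    (2,1)@(5, 3): e=[34,-6,32] → ·
    (3,1)@(7, 3): e=[26,6,28] → #
    (4,1)@(9, 3): e=[18,18,24] → #
    (5,1)@(11, 3): e=[10,30,20] → #
    (6,1)@(13, 3): e=[2,42,16] → #
    (3,2)@(7, 5): e=[22,-18,56] → ·
    (4,2)@(9, 5): e=[14,-6,52] → ·
  covered (8 px):
    · # # # · · ·
    · · · # # # #
    · · · · · # ·
    · · · · · · ·
    · · · · · · ·
    · · · · · · ·
T1:
  2·area = 36
  edge (6, 0)→(12, 4): d=(6,4) inclusive
  edge (12, 4)→(6, 6): d=(-6,2) inclusive
  edge (6, 6)→(6, 0): d=(0,-6) inclusive
    (3,0)@(7, 1): e=[2,28,6] → #
    (4,0)@(9, 1): e=[-6,24,18] → ·
    (3,1)@(7, 3): e=[14,16,6] → #
    (4,1)@(9, 3): e=[6,12,18] → #
    (5,1)@(11, 3): e=[-2,8,30] → ·
    (3,2)@(7, 5): e=[26,4,6] → #
    (4,2)@(9, 5): e=[18,0,18] → #  [on edge]
    (5,2)@(11, 5): e=[10,-4,30] → ·
    (1,3)@(3, 7): e=[54,0,-18] → ·  [on edge]
    (3,3)@(7, 7): e=[38,-8,6] → ·
    (4,3)@(9, 7): e=[30,-12,18] → ·
  covered (5 px):
    · · · # · · ·
    · · · # # · ·
    · · · # # · ·
    · · · · · · ·
    · · · · · · ·
    · · · · · · ·
T2:
  2·area = 24
  edge (2, 6)→(0, 0): d=(-2,-6) inclusive
  edge (0, 0)→(8, 12): d=(8,12) inclusive
  edge (8, 12)→(2, 6): d=(-6,-6) inclusive
    (0,1)@(1, 3): e=[0,12,12] → #  [on edge]
    (1,1)@(3, 3): e=[12,-12,24] → ·
    (0,2)@(1, 5): e=[-4,28,0] → ·  [on edge]
    (1,2)@(3, 5): e=[8,4,12] → #
    (2,2)@(5, 5): e=[20,-20,24] → ·
    (1,3)@(3, 7): e=[4,20,0] → #  [on edge]
    (2,3)@(5, 7): e=[16,-4,12] → ·
    (1,4)@(3, 9): e=[0,36,-12] → ·  [on edge]
    (2,4)@(5, 9): e=[12,12,0] → #  [on edge]
    (3,4)@(7, 9): e=[24,-12,12] → ·
    (2,5)@(5, 11): e=[8,28,-12] → ·
    (3,5)@(7, 11): e=[20,4,0] → #  [on edge]
  covered (5 px):
    · · · · · · ·
    # · · · · · ·
    · # · · · · ·
    · # · · · · ·
    · · # · · · ·
    · · · # · · ·

Final: [[1,0],[2,0],[3,0],[3,1],[4,1],[5,1],[6,1],[5,2]]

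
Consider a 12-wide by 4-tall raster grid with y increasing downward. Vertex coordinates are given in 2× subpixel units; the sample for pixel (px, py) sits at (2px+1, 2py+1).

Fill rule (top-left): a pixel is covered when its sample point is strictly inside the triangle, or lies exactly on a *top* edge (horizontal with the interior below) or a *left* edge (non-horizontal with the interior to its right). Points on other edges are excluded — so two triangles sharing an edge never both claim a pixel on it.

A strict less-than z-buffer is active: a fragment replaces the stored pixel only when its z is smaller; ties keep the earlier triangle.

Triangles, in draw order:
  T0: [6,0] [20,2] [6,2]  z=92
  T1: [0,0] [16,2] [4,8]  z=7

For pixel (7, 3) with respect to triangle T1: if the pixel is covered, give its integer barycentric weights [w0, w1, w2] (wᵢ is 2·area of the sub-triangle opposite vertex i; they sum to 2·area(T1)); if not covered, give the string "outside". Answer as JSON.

T0:
  2·area = 28
  edge (6, 0)→(20, 2): d=(14,2) right/bottom  bias=-1
  edge (20, 2)→(6, 2): d=(-14,0) right/bottom  bias=-1
  edge (6, 2)→(6, 0): d=(0,-2) top-left  bias=+0
    (3,0)@(7, 1): e=[12,14,2] → █
    (4,0)@(9, 1): e=[8,14,6] → █
    (5,0)@(11, 1): e=[4,14,10] → █
    (6,0)@(13, 1): e=[0,14,14] → ·  [on edge]
    (3,1)@(7, 3): e=[40,-14,2] → ·
    (4,1)@(9, 3): e=[36,-14,6] → ·
    (5,1)@(11, 3): e=[32,-14,10] → ·
  covered (3 px):
    · · · █ █ █ · · · · · ·
    · · · · · · · · · · · ·
    · · · · · · · · · · · ·
    · · · · · · · · · · · ·
T1:
  2·area = 120
  edge (0, 0)→(16, 2): d=(16,2) right/bottom  bias=-1
  edge (16, 2)→(4, 8): d=(-12,6) right/bottom  bias=-1
  edge (4, 8)→(0, 0): d=(-4,-8) top-left  bias=+0
    (0,0)@(1, 1): e=[14,102,4] → █
    (1,0)@(3, 1): e=[10,90,20] → █
    (2,0)@(5, 1): e=[6,78,36] → █
    (3,0)@(7, 1): e=[2,66,52] → █
    (4,0)@(9, 1): e=[-2,54,68] → ·
    (0,1)@(1, 3): e=[46,78,-4] → ·
    (1,1)@(3, 3): e=[42,66,12] → █
    (4,1)@(9, 3): e=[30,30,60] → █
    (5,1)@(11, 3): e=[26,18,76] → █
    (6,1)@(13, 3): e=[22,6,92] → █
    (7,1)@(15, 3): e=[18,-6,108] → ·
    (1,2)@(3, 5): e=[74,42,4] → █
  covered (15 px):
    █ █ █ █ · · · · · · · ·
    · █ █ █ █ █ █ · · · · ·
    · █ █ █ █ · · · · · · ·
    · · █ · · · · · · · · ·

Final: "outside"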